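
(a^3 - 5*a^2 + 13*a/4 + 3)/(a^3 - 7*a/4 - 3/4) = (a - 4)/(a + 1)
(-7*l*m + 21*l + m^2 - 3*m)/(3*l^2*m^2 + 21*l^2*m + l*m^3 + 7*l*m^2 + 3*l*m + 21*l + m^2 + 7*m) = (-7*l*m + 21*l + m^2 - 3*m)/(3*l^2*m^2 + 21*l^2*m + l*m^3 + 7*l*m^2 + 3*l*m + 21*l + m^2 + 7*m)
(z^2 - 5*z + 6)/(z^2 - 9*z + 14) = (z - 3)/(z - 7)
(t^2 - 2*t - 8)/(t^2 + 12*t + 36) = (t^2 - 2*t - 8)/(t^2 + 12*t + 36)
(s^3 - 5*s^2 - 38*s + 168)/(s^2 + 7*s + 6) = (s^2 - 11*s + 28)/(s + 1)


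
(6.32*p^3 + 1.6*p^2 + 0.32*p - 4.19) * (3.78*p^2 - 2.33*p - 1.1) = 23.8896*p^5 - 8.6776*p^4 - 9.4704*p^3 - 18.3438*p^2 + 9.4107*p + 4.609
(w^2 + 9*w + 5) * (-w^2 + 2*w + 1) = -w^4 - 7*w^3 + 14*w^2 + 19*w + 5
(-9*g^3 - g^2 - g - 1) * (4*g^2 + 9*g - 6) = -36*g^5 - 85*g^4 + 41*g^3 - 7*g^2 - 3*g + 6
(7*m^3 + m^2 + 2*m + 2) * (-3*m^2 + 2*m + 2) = -21*m^5 + 11*m^4 + 10*m^3 + 8*m + 4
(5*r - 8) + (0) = 5*r - 8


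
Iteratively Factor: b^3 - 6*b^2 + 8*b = (b)*(b^2 - 6*b + 8) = b*(b - 2)*(b - 4)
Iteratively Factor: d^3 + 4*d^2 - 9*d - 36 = (d - 3)*(d^2 + 7*d + 12) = (d - 3)*(d + 3)*(d + 4)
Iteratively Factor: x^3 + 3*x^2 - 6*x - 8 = (x - 2)*(x^2 + 5*x + 4) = (x - 2)*(x + 4)*(x + 1)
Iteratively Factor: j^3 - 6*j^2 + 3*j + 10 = (j - 2)*(j^2 - 4*j - 5) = (j - 5)*(j - 2)*(j + 1)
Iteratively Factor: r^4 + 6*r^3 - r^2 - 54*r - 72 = (r + 3)*(r^3 + 3*r^2 - 10*r - 24) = (r + 3)*(r + 4)*(r^2 - r - 6) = (r - 3)*(r + 3)*(r + 4)*(r + 2)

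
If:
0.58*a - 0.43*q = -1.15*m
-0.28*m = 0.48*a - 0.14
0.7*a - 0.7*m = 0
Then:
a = 0.18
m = 0.18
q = 0.74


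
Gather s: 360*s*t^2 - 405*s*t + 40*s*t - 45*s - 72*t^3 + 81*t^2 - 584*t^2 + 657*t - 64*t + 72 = s*(360*t^2 - 365*t - 45) - 72*t^3 - 503*t^2 + 593*t + 72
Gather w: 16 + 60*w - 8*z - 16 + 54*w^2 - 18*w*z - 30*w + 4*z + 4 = 54*w^2 + w*(30 - 18*z) - 4*z + 4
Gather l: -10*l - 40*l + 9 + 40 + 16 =65 - 50*l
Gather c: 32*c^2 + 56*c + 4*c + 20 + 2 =32*c^2 + 60*c + 22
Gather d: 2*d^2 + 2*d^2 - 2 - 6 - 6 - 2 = 4*d^2 - 16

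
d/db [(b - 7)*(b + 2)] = 2*b - 5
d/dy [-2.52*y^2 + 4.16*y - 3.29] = 4.16 - 5.04*y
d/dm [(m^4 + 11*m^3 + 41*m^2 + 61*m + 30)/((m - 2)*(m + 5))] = 2*(m^3 - 12*m - 14)/(m^2 - 4*m + 4)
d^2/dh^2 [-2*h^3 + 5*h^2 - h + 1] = 10 - 12*h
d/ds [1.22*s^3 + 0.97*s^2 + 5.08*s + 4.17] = 3.66*s^2 + 1.94*s + 5.08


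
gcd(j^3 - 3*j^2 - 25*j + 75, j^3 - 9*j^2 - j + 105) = j - 5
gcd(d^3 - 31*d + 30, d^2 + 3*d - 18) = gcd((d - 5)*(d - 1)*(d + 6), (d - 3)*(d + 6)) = d + 6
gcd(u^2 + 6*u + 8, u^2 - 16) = u + 4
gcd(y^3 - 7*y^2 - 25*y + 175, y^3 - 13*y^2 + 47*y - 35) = y^2 - 12*y + 35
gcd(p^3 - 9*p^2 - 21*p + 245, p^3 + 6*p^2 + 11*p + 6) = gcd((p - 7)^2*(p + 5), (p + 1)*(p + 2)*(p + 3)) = 1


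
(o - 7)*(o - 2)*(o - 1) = o^3 - 10*o^2 + 23*o - 14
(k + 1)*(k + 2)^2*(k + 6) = k^4 + 11*k^3 + 38*k^2 + 52*k + 24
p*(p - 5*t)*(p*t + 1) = p^3*t - 5*p^2*t^2 + p^2 - 5*p*t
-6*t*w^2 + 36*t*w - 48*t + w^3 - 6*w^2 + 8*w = (-6*t + w)*(w - 4)*(w - 2)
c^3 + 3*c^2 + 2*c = c*(c + 1)*(c + 2)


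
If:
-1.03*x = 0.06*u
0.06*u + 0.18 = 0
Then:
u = -3.00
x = 0.17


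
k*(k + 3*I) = k^2 + 3*I*k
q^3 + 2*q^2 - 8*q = q*(q - 2)*(q + 4)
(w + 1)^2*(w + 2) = w^3 + 4*w^2 + 5*w + 2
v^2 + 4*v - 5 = (v - 1)*(v + 5)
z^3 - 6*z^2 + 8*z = z*(z - 4)*(z - 2)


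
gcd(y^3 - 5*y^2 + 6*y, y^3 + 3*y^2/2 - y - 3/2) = 1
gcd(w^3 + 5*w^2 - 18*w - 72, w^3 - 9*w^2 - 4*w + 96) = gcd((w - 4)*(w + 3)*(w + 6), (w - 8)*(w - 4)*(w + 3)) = w^2 - w - 12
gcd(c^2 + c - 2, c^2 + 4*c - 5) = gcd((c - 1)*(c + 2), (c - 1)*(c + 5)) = c - 1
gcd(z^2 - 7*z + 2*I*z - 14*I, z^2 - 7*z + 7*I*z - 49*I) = z - 7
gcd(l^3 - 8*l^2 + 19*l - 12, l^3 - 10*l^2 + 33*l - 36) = l^2 - 7*l + 12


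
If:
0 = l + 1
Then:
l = -1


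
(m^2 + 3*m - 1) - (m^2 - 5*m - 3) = 8*m + 2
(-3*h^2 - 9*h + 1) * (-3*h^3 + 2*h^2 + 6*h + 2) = 9*h^5 + 21*h^4 - 39*h^3 - 58*h^2 - 12*h + 2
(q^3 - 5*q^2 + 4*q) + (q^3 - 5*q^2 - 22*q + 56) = 2*q^3 - 10*q^2 - 18*q + 56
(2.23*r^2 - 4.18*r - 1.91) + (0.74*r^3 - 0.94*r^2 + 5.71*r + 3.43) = 0.74*r^3 + 1.29*r^2 + 1.53*r + 1.52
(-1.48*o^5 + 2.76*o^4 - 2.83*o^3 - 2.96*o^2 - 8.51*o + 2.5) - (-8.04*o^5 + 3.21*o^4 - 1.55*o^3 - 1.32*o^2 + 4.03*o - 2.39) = 6.56*o^5 - 0.45*o^4 - 1.28*o^3 - 1.64*o^2 - 12.54*o + 4.89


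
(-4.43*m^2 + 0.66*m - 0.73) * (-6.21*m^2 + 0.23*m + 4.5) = 27.5103*m^4 - 5.1175*m^3 - 15.2499*m^2 + 2.8021*m - 3.285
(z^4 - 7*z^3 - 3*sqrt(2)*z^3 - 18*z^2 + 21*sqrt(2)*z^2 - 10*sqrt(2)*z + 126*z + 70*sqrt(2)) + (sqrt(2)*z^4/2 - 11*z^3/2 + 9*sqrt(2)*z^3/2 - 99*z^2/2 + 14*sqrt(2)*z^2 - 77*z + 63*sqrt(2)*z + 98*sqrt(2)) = sqrt(2)*z^4/2 + z^4 - 25*z^3/2 + 3*sqrt(2)*z^3/2 - 135*z^2/2 + 35*sqrt(2)*z^2 + 49*z + 53*sqrt(2)*z + 168*sqrt(2)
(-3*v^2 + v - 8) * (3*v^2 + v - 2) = -9*v^4 - 17*v^2 - 10*v + 16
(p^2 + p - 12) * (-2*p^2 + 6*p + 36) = -2*p^4 + 4*p^3 + 66*p^2 - 36*p - 432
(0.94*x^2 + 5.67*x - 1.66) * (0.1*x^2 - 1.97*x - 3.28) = 0.094*x^4 - 1.2848*x^3 - 14.4191*x^2 - 15.3274*x + 5.4448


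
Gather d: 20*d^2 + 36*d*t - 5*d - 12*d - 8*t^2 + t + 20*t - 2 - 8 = 20*d^2 + d*(36*t - 17) - 8*t^2 + 21*t - 10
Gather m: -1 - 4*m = -4*m - 1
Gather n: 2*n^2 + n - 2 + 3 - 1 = 2*n^2 + n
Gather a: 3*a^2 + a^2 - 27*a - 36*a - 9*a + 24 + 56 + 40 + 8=4*a^2 - 72*a + 128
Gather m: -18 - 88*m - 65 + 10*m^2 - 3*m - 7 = 10*m^2 - 91*m - 90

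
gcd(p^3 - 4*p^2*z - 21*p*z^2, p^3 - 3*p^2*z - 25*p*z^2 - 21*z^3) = -p^2 + 4*p*z + 21*z^2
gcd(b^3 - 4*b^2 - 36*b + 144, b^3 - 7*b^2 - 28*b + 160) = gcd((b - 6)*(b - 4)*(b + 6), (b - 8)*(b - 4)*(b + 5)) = b - 4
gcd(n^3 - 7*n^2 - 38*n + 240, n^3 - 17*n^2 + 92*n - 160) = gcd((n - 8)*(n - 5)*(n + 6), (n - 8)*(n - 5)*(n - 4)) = n^2 - 13*n + 40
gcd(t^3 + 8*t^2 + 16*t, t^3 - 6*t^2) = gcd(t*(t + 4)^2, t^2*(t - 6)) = t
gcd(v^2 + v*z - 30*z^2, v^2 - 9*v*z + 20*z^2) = -v + 5*z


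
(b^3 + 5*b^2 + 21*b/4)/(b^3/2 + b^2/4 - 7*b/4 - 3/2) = b*(2*b + 7)/(b^2 - b - 2)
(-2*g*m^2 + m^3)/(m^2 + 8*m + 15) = m^2*(-2*g + m)/(m^2 + 8*m + 15)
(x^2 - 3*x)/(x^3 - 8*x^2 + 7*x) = (x - 3)/(x^2 - 8*x + 7)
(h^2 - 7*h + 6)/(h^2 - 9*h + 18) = (h - 1)/(h - 3)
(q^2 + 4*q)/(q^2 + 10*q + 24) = q/(q + 6)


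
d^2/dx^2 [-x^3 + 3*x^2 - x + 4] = 6 - 6*x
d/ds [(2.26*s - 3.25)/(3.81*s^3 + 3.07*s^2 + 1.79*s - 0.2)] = (-17.2212*s^3 + 30.2093*s^2 + 19.955*s + 5.3655)/(14.5161*s^6 + 23.3934*s^5 + 23.0647*s^4 + 9.4666*s^3 + 1.9761*s^2 - 0.716*s + 0.04)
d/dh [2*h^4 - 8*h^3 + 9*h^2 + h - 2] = 8*h^3 - 24*h^2 + 18*h + 1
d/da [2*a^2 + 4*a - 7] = 4*a + 4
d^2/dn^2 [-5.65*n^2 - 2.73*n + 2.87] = -11.3000000000000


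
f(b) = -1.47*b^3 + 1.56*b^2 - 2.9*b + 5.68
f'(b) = -4.41*b^2 + 3.12*b - 2.9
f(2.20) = -8.80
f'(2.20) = -17.38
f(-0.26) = 6.57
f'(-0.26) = -4.01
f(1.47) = 0.12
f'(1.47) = -7.84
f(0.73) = 3.82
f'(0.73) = -2.97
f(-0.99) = 11.51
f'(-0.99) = -10.31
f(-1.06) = 12.26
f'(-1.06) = -11.16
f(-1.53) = 19.03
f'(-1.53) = -18.00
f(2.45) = -13.68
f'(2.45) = -21.73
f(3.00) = -28.67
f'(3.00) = -33.23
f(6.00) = -273.08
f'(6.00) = -142.94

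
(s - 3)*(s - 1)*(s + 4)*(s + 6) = s^4 + 6*s^3 - 13*s^2 - 66*s + 72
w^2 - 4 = (w - 2)*(w + 2)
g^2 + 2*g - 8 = (g - 2)*(g + 4)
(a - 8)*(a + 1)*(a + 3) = a^3 - 4*a^2 - 29*a - 24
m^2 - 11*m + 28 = (m - 7)*(m - 4)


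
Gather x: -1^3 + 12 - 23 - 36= -48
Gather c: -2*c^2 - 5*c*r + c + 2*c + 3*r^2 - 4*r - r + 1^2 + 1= -2*c^2 + c*(3 - 5*r) + 3*r^2 - 5*r + 2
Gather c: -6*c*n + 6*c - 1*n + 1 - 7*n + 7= c*(6 - 6*n) - 8*n + 8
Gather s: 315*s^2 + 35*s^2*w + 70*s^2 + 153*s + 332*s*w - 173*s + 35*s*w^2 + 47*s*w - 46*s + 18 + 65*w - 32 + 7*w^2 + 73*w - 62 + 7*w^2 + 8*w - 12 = s^2*(35*w + 385) + s*(35*w^2 + 379*w - 66) + 14*w^2 + 146*w - 88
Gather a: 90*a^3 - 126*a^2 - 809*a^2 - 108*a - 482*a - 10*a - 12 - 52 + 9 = 90*a^3 - 935*a^2 - 600*a - 55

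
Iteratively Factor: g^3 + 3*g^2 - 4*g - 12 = (g + 2)*(g^2 + g - 6) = (g + 2)*(g + 3)*(g - 2)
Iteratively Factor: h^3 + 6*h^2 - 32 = (h + 4)*(h^2 + 2*h - 8) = (h + 4)^2*(h - 2)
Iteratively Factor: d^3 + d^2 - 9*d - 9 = (d + 3)*(d^2 - 2*d - 3) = (d + 1)*(d + 3)*(d - 3)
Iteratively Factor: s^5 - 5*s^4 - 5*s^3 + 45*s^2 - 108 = (s + 2)*(s^4 - 7*s^3 + 9*s^2 + 27*s - 54) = (s - 3)*(s + 2)*(s^3 - 4*s^2 - 3*s + 18) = (s - 3)^2*(s + 2)*(s^2 - s - 6) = (s - 3)^3*(s + 2)*(s + 2)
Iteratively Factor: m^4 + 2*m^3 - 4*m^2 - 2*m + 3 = (m + 1)*(m^3 + m^2 - 5*m + 3) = (m + 1)*(m + 3)*(m^2 - 2*m + 1) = (m - 1)*(m + 1)*(m + 3)*(m - 1)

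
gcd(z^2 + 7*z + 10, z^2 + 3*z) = 1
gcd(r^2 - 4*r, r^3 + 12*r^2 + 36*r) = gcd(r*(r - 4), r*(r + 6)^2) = r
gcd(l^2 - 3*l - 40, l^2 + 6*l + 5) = l + 5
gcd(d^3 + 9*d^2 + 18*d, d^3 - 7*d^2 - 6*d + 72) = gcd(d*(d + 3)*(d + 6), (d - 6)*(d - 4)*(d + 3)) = d + 3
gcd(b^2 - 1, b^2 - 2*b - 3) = b + 1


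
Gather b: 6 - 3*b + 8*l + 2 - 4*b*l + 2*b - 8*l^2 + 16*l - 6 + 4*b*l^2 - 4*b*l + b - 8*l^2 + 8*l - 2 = b*(4*l^2 - 8*l) - 16*l^2 + 32*l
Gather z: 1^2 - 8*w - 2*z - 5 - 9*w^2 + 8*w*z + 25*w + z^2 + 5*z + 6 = -9*w^2 + 17*w + z^2 + z*(8*w + 3) + 2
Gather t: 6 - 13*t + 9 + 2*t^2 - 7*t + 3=2*t^2 - 20*t + 18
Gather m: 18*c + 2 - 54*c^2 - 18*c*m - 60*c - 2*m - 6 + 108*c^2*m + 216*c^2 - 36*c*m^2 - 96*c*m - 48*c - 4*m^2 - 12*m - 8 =162*c^2 - 90*c + m^2*(-36*c - 4) + m*(108*c^2 - 114*c - 14) - 12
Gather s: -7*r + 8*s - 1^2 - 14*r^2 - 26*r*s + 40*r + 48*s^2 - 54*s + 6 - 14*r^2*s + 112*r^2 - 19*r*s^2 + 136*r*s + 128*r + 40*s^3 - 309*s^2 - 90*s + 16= 98*r^2 + 161*r + 40*s^3 + s^2*(-19*r - 261) + s*(-14*r^2 + 110*r - 136) + 21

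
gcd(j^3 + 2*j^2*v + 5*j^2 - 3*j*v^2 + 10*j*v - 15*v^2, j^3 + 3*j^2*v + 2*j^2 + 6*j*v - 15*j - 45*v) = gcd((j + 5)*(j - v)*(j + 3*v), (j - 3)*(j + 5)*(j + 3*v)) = j^2 + 3*j*v + 5*j + 15*v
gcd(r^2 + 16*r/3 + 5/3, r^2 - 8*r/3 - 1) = r + 1/3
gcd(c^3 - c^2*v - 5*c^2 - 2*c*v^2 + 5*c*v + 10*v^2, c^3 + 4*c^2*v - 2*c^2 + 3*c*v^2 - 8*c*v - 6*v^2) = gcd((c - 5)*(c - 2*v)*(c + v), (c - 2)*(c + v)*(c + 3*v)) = c + v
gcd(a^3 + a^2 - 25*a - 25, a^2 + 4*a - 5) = a + 5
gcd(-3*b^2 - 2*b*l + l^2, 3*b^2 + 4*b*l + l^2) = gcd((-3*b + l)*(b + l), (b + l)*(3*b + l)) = b + l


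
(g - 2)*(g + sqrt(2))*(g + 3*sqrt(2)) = g^3 - 2*g^2 + 4*sqrt(2)*g^2 - 8*sqrt(2)*g + 6*g - 12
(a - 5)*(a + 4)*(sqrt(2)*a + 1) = sqrt(2)*a^3 - sqrt(2)*a^2 + a^2 - 20*sqrt(2)*a - a - 20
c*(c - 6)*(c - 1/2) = c^3 - 13*c^2/2 + 3*c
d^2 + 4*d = d*(d + 4)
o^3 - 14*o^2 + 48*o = o*(o - 8)*(o - 6)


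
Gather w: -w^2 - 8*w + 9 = -w^2 - 8*w + 9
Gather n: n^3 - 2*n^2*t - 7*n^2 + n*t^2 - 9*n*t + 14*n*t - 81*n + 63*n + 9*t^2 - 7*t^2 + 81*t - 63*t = n^3 + n^2*(-2*t - 7) + n*(t^2 + 5*t - 18) + 2*t^2 + 18*t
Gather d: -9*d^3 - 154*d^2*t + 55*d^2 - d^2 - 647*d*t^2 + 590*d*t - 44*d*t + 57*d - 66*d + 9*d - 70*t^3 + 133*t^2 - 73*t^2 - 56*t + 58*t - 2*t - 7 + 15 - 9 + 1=-9*d^3 + d^2*(54 - 154*t) + d*(-647*t^2 + 546*t) - 70*t^3 + 60*t^2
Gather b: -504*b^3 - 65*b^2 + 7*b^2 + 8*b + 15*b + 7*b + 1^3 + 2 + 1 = -504*b^3 - 58*b^2 + 30*b + 4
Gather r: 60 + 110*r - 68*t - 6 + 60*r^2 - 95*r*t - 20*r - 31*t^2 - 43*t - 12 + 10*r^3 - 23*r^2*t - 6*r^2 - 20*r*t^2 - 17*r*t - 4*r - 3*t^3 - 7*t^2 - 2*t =10*r^3 + r^2*(54 - 23*t) + r*(-20*t^2 - 112*t + 86) - 3*t^3 - 38*t^2 - 113*t + 42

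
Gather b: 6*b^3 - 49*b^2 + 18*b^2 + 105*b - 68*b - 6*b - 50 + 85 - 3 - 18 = 6*b^3 - 31*b^2 + 31*b + 14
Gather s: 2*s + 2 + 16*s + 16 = 18*s + 18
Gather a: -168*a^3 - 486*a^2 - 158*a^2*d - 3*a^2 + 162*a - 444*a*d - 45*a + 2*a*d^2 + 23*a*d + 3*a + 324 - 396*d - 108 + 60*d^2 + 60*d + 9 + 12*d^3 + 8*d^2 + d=-168*a^3 + a^2*(-158*d - 489) + a*(2*d^2 - 421*d + 120) + 12*d^3 + 68*d^2 - 335*d + 225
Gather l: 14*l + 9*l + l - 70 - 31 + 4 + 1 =24*l - 96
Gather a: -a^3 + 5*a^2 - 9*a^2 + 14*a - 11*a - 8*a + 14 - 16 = -a^3 - 4*a^2 - 5*a - 2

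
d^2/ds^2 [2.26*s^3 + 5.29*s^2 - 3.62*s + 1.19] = 13.56*s + 10.58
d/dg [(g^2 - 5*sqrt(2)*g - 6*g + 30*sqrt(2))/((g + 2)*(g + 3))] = (5*sqrt(2)*g^2 + 11*g^2 - 60*sqrt(2)*g + 12*g - 180*sqrt(2) - 36)/(g^4 + 10*g^3 + 37*g^2 + 60*g + 36)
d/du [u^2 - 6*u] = 2*u - 6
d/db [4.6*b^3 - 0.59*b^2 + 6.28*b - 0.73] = 13.8*b^2 - 1.18*b + 6.28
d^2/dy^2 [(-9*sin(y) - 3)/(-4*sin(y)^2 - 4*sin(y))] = 3*(-3*sin(y) + 2 + 1/sin(y) + 4/sin(y)^2 + 2/sin(y)^3)/(4*(sin(y) + 1)^2)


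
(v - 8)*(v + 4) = v^2 - 4*v - 32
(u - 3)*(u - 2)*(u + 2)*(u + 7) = u^4 + 4*u^3 - 25*u^2 - 16*u + 84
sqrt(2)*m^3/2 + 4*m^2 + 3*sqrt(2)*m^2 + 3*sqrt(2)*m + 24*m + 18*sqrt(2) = (m + 6)*(m + 3*sqrt(2))*(sqrt(2)*m/2 + 1)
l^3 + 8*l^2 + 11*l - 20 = (l - 1)*(l + 4)*(l + 5)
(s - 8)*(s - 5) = s^2 - 13*s + 40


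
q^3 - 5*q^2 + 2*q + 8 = (q - 4)*(q - 2)*(q + 1)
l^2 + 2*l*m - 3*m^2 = (l - m)*(l + 3*m)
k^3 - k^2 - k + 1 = (k - 1)^2*(k + 1)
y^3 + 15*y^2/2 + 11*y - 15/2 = (y - 1/2)*(y + 3)*(y + 5)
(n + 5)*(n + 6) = n^2 + 11*n + 30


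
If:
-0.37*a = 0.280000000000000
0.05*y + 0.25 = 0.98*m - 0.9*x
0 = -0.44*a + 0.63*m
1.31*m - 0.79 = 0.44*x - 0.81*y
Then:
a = -0.76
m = -0.53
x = -0.93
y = 1.33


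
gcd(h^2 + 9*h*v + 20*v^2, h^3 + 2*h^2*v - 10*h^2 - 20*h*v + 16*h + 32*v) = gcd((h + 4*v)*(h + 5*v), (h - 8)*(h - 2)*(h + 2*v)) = 1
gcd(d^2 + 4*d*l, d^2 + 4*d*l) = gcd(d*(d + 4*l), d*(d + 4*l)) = d^2 + 4*d*l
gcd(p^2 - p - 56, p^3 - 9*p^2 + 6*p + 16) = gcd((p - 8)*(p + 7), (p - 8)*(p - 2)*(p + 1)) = p - 8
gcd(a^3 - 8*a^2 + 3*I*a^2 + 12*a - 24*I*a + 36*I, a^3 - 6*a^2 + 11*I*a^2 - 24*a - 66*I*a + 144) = a^2 + a*(-6 + 3*I) - 18*I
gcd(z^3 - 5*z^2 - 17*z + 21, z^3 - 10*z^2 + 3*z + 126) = z^2 - 4*z - 21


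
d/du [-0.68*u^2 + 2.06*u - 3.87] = 2.06 - 1.36*u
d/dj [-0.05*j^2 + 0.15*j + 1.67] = 0.15 - 0.1*j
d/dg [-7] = 0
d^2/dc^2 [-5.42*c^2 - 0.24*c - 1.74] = -10.8400000000000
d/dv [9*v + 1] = 9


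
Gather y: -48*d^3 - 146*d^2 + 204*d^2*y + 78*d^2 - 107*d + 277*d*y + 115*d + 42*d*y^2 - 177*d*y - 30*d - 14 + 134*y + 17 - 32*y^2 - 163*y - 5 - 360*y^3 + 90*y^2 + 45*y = -48*d^3 - 68*d^2 - 22*d - 360*y^3 + y^2*(42*d + 58) + y*(204*d^2 + 100*d + 16) - 2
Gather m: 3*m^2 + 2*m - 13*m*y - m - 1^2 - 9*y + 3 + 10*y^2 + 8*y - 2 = 3*m^2 + m*(1 - 13*y) + 10*y^2 - y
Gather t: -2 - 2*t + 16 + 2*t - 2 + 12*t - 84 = 12*t - 72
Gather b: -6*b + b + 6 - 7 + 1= -5*b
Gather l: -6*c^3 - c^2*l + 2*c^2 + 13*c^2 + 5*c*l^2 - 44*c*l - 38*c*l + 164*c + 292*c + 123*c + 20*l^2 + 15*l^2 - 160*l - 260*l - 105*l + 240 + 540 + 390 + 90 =-6*c^3 + 15*c^2 + 579*c + l^2*(5*c + 35) + l*(-c^2 - 82*c - 525) + 1260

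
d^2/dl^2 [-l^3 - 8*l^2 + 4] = -6*l - 16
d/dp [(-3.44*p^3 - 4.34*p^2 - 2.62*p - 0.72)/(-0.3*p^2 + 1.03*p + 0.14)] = (1.032*p^4 - 7.0864*p^3 - 6.701*p^2 - 1.6472*p + 0.3748)/(0.09*p^4 - 0.618*p^3 + 0.9769*p^2 + 0.2884*p + 0.0196)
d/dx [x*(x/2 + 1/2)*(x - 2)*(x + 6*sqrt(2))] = 2*x^3 - 3*x^2/2 + 9*sqrt(2)*x^2 - 6*sqrt(2)*x - 2*x - 6*sqrt(2)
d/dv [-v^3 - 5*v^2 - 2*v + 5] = -3*v^2 - 10*v - 2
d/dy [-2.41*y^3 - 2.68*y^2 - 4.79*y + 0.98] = -7.23*y^2 - 5.36*y - 4.79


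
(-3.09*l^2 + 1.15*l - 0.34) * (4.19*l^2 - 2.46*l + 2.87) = -12.9471*l^4 + 12.4199*l^3 - 13.1219*l^2 + 4.1369*l - 0.9758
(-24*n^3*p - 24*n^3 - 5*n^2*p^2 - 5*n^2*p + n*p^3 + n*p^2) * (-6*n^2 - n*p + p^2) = 144*n^5*p + 144*n^5 + 54*n^4*p^2 + 54*n^4*p - 25*n^3*p^3 - 25*n^3*p^2 - 6*n^2*p^4 - 6*n^2*p^3 + n*p^5 + n*p^4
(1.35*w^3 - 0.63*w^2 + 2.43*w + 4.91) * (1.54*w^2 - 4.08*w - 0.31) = 2.079*w^5 - 6.4782*w^4 + 5.8941*w^3 - 2.1577*w^2 - 20.7861*w - 1.5221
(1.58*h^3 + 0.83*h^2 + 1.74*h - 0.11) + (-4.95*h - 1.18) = 1.58*h^3 + 0.83*h^2 - 3.21*h - 1.29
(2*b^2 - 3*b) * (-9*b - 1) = -18*b^3 + 25*b^2 + 3*b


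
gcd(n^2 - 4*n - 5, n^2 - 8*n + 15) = n - 5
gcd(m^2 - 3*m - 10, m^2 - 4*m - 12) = m + 2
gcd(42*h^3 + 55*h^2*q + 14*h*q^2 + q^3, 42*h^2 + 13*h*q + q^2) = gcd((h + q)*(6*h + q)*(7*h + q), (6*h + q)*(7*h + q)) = 42*h^2 + 13*h*q + q^2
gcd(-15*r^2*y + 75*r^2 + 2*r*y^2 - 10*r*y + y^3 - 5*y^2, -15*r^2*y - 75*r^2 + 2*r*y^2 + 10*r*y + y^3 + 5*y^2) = -15*r^2 + 2*r*y + y^2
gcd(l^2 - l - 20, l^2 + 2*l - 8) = l + 4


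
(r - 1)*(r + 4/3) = r^2 + r/3 - 4/3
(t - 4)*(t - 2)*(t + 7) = t^3 + t^2 - 34*t + 56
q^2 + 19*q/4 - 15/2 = (q - 5/4)*(q + 6)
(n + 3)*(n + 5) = n^2 + 8*n + 15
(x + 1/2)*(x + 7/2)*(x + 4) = x^3 + 8*x^2 + 71*x/4 + 7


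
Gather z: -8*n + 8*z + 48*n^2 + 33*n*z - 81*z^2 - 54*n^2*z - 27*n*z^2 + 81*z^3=48*n^2 - 8*n + 81*z^3 + z^2*(-27*n - 81) + z*(-54*n^2 + 33*n + 8)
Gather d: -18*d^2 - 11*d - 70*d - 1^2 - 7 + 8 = -18*d^2 - 81*d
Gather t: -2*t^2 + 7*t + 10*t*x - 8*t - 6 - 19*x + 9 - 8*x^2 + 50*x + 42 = -2*t^2 + t*(10*x - 1) - 8*x^2 + 31*x + 45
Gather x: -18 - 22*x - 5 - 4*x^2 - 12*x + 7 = -4*x^2 - 34*x - 16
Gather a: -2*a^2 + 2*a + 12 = -2*a^2 + 2*a + 12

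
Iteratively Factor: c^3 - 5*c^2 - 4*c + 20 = (c + 2)*(c^2 - 7*c + 10) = (c - 2)*(c + 2)*(c - 5)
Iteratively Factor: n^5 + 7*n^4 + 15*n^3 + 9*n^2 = (n)*(n^4 + 7*n^3 + 15*n^2 + 9*n) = n*(n + 3)*(n^3 + 4*n^2 + 3*n) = n*(n + 1)*(n + 3)*(n^2 + 3*n) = n*(n + 1)*(n + 3)^2*(n)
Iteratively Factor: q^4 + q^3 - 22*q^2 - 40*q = (q + 4)*(q^3 - 3*q^2 - 10*q) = (q - 5)*(q + 4)*(q^2 + 2*q) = q*(q - 5)*(q + 4)*(q + 2)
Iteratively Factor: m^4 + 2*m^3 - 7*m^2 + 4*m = (m - 1)*(m^3 + 3*m^2 - 4*m) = (m - 1)*(m + 4)*(m^2 - m) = (m - 1)^2*(m + 4)*(m)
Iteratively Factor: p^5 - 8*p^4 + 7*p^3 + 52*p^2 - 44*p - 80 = (p - 5)*(p^4 - 3*p^3 - 8*p^2 + 12*p + 16) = (p - 5)*(p + 1)*(p^3 - 4*p^2 - 4*p + 16) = (p - 5)*(p + 1)*(p + 2)*(p^2 - 6*p + 8) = (p - 5)*(p - 2)*(p + 1)*(p + 2)*(p - 4)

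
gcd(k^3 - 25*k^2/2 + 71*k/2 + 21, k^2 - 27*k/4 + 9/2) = k - 6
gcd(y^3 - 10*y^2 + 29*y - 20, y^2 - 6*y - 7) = 1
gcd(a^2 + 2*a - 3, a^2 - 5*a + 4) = a - 1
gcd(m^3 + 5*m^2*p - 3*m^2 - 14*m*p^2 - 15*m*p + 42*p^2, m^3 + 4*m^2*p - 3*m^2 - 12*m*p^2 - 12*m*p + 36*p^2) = -m^2 + 2*m*p + 3*m - 6*p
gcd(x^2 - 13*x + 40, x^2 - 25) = x - 5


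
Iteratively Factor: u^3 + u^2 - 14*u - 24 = (u + 2)*(u^2 - u - 12) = (u - 4)*(u + 2)*(u + 3)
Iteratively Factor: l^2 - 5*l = (l)*(l - 5)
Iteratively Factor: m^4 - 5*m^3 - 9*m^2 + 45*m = (m - 3)*(m^3 - 2*m^2 - 15*m) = (m - 3)*(m + 3)*(m^2 - 5*m) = m*(m - 3)*(m + 3)*(m - 5)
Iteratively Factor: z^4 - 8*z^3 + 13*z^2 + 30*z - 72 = (z - 3)*(z^3 - 5*z^2 - 2*z + 24) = (z - 4)*(z - 3)*(z^2 - z - 6) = (z - 4)*(z - 3)*(z + 2)*(z - 3)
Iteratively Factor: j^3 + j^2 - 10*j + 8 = (j - 1)*(j^2 + 2*j - 8) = (j - 2)*(j - 1)*(j + 4)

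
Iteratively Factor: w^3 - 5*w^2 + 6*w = (w - 2)*(w^2 - 3*w) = w*(w - 2)*(w - 3)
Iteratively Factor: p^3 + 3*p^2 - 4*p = (p + 4)*(p^2 - p) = p*(p + 4)*(p - 1)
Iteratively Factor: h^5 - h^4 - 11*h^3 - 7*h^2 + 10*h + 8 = (h - 4)*(h^4 + 3*h^3 + h^2 - 3*h - 2) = (h - 4)*(h - 1)*(h^3 + 4*h^2 + 5*h + 2) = (h - 4)*(h - 1)*(h + 1)*(h^2 + 3*h + 2) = (h - 4)*(h - 1)*(h + 1)*(h + 2)*(h + 1)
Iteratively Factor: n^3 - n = (n - 1)*(n^2 + n) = (n - 1)*(n + 1)*(n)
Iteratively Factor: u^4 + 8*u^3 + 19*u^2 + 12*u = (u + 1)*(u^3 + 7*u^2 + 12*u) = (u + 1)*(u + 3)*(u^2 + 4*u) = (u + 1)*(u + 3)*(u + 4)*(u)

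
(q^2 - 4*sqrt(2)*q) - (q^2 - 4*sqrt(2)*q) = 0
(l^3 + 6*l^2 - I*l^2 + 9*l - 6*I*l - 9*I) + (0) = l^3 + 6*l^2 - I*l^2 + 9*l - 6*I*l - 9*I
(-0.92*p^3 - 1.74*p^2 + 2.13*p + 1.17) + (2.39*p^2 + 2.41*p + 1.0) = -0.92*p^3 + 0.65*p^2 + 4.54*p + 2.17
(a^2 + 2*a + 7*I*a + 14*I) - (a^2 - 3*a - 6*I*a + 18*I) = 5*a + 13*I*a - 4*I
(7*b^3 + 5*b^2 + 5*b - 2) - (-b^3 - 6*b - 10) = 8*b^3 + 5*b^2 + 11*b + 8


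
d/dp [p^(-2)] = -2/p^3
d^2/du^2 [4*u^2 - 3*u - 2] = 8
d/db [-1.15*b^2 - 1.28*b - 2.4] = -2.3*b - 1.28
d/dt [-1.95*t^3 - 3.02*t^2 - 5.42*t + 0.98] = -5.85*t^2 - 6.04*t - 5.42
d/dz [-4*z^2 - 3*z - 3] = -8*z - 3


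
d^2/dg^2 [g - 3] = 0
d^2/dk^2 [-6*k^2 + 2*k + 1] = -12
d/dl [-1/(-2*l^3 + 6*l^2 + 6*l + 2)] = 3*(-l^2 + 2*l + 1)/(2*(-l^3 + 3*l^2 + 3*l + 1)^2)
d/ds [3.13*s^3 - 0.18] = 9.39*s^2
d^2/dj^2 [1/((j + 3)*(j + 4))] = 2*((j + 3)^2 + (j + 3)*(j + 4) + (j + 4)^2)/((j + 3)^3*(j + 4)^3)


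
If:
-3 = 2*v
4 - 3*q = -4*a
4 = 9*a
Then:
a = 4/9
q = 52/27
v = -3/2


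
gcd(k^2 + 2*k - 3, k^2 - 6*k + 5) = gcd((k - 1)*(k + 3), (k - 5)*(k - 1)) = k - 1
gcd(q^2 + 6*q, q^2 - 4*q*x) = q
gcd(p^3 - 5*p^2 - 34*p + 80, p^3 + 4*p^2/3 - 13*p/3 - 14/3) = p - 2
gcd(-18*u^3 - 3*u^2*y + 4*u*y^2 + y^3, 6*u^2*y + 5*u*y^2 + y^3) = 3*u + y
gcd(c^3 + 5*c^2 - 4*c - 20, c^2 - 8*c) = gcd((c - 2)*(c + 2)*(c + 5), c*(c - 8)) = 1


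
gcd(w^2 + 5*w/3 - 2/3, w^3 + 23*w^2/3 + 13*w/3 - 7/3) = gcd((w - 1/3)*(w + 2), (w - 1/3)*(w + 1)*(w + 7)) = w - 1/3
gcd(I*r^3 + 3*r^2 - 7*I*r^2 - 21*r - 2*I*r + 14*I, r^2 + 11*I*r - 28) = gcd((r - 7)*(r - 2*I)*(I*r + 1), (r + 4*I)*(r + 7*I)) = 1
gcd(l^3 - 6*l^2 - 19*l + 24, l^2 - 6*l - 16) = l - 8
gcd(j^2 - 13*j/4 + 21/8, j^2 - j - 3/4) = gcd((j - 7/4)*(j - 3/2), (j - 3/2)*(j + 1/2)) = j - 3/2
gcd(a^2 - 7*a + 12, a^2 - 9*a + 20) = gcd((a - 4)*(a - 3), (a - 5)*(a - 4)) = a - 4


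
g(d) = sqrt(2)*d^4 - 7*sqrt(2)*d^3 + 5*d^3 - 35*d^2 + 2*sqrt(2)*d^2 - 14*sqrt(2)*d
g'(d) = 4*sqrt(2)*d^3 - 21*sqrt(2)*d^2 + 15*d^2 - 70*d + 4*sqrt(2)*d - 14*sqrt(2)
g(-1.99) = -27.21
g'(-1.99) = 5.46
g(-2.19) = -26.95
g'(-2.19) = -8.80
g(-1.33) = -14.62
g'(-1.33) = 26.47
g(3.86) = -523.60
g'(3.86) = -161.83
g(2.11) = -203.00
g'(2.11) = -167.86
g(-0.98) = -5.58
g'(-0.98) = 23.82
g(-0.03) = 0.57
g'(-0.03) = -17.88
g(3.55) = -470.32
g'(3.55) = -180.37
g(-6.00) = 1851.73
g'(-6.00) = -1384.77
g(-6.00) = 1851.73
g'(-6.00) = -1384.77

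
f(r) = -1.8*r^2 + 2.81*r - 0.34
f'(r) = 2.81 - 3.6*r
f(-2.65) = -20.43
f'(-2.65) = 12.35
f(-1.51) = -8.69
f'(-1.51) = 8.25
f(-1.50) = -8.60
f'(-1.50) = 8.21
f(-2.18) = -15.02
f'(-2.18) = 10.66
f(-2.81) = -22.45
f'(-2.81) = 12.93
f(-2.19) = -15.13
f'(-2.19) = 10.69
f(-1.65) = -9.88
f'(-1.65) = 8.75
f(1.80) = -1.11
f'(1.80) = -3.67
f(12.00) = -225.82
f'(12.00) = -40.39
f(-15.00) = -447.49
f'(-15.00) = 56.81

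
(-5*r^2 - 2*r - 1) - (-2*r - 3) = 2 - 5*r^2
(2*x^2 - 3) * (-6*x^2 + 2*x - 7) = -12*x^4 + 4*x^3 + 4*x^2 - 6*x + 21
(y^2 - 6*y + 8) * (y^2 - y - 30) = y^4 - 7*y^3 - 16*y^2 + 172*y - 240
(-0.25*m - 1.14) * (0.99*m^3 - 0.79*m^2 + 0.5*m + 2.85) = -0.2475*m^4 - 0.9311*m^3 + 0.7756*m^2 - 1.2825*m - 3.249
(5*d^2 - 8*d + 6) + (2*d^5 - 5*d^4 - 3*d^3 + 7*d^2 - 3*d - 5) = 2*d^5 - 5*d^4 - 3*d^3 + 12*d^2 - 11*d + 1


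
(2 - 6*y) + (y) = 2 - 5*y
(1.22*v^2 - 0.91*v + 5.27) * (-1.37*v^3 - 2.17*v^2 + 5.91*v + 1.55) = -1.6714*v^5 - 1.4007*v^4 + 1.965*v^3 - 14.923*v^2 + 29.7352*v + 8.1685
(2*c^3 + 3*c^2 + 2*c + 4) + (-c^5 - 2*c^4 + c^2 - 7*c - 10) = -c^5 - 2*c^4 + 2*c^3 + 4*c^2 - 5*c - 6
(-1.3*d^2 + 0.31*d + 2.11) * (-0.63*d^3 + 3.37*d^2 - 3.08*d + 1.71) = 0.819*d^5 - 4.5763*d^4 + 3.7194*d^3 + 3.9329*d^2 - 5.9687*d + 3.6081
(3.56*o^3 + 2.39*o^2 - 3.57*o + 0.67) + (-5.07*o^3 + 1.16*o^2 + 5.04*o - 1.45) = -1.51*o^3 + 3.55*o^2 + 1.47*o - 0.78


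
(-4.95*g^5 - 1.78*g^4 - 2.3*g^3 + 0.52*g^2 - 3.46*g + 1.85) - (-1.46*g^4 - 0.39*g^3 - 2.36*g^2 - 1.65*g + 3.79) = -4.95*g^5 - 0.32*g^4 - 1.91*g^3 + 2.88*g^2 - 1.81*g - 1.94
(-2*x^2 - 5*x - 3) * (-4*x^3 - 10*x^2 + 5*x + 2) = 8*x^5 + 40*x^4 + 52*x^3 + x^2 - 25*x - 6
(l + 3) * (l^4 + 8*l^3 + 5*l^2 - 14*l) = l^5 + 11*l^4 + 29*l^3 + l^2 - 42*l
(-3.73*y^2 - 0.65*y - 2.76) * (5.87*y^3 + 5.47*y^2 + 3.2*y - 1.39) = -21.8951*y^5 - 24.2186*y^4 - 31.6927*y^3 - 11.9925*y^2 - 7.9285*y + 3.8364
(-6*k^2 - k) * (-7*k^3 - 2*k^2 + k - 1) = 42*k^5 + 19*k^4 - 4*k^3 + 5*k^2 + k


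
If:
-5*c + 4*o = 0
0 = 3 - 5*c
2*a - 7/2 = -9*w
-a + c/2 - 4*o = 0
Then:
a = -27/10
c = 3/5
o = 3/4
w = 89/90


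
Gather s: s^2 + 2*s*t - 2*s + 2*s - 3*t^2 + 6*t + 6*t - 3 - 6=s^2 + 2*s*t - 3*t^2 + 12*t - 9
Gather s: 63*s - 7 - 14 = 63*s - 21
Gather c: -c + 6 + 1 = 7 - c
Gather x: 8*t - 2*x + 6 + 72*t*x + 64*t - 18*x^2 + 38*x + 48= 72*t - 18*x^2 + x*(72*t + 36) + 54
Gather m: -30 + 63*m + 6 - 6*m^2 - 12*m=-6*m^2 + 51*m - 24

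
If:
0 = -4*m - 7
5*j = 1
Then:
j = 1/5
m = -7/4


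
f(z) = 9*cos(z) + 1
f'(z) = -9*sin(z)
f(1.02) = 5.71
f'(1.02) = -7.67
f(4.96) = 3.21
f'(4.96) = 8.73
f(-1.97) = -2.50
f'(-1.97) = 8.29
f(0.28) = 9.65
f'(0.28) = -2.49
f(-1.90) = -1.91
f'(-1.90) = 8.52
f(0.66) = 8.11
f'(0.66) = -5.52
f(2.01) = -2.83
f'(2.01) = -8.15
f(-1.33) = 3.15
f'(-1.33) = 8.74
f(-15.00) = -5.84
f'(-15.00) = 5.85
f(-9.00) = -7.20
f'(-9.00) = 3.71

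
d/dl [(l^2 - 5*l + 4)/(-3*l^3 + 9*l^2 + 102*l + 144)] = (l^4 - 10*l^3 + 61*l^2 + 72*l - 376)/(3*(l^6 - 6*l^5 - 59*l^4 + 108*l^3 + 1444*l^2 + 3264*l + 2304))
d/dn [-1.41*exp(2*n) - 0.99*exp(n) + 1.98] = (-2.82*exp(n) - 0.99)*exp(n)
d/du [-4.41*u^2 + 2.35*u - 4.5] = 2.35 - 8.82*u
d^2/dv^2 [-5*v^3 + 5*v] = -30*v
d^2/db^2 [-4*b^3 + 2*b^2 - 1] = 4 - 24*b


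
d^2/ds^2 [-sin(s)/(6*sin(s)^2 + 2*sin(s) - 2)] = (9*sin(s)^5 - 3*sin(s)^4 + sin(s)^2 - 17*sin(s) - 2)/(2*(3*sin(s)^2 + sin(s) - 1)^3)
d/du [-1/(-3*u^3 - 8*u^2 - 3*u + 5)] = (-9*u^2 - 16*u - 3)/(3*u^3 + 8*u^2 + 3*u - 5)^2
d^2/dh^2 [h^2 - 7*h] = 2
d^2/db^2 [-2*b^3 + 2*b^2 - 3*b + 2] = 4 - 12*b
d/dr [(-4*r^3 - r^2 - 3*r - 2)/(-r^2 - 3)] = (4*r^4 + 33*r^2 + 2*r + 9)/(r^4 + 6*r^2 + 9)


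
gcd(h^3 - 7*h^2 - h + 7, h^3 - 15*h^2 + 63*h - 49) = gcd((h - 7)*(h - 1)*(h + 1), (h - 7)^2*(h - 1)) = h^2 - 8*h + 7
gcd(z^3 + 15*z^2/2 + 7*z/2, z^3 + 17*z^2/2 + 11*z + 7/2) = z^2 + 15*z/2 + 7/2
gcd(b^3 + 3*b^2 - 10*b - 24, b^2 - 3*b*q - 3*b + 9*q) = b - 3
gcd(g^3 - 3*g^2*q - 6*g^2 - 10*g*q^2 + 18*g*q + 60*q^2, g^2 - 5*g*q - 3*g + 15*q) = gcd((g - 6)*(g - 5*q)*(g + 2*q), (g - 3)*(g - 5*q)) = -g + 5*q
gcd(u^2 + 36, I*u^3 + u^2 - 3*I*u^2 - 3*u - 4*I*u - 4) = 1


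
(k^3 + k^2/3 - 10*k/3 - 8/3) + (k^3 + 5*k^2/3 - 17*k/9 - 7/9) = 2*k^3 + 2*k^2 - 47*k/9 - 31/9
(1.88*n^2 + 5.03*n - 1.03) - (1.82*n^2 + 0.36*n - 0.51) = 0.0599999999999998*n^2 + 4.67*n - 0.52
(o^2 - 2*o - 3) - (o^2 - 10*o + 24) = 8*o - 27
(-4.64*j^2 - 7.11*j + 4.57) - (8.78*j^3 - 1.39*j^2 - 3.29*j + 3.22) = -8.78*j^3 - 3.25*j^2 - 3.82*j + 1.35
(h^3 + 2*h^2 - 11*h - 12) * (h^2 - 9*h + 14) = h^5 - 7*h^4 - 15*h^3 + 115*h^2 - 46*h - 168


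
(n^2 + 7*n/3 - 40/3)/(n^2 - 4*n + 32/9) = 3*(n + 5)/(3*n - 4)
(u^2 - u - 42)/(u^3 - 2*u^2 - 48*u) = (u - 7)/(u*(u - 8))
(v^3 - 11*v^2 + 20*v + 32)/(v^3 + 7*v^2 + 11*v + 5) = (v^2 - 12*v + 32)/(v^2 + 6*v + 5)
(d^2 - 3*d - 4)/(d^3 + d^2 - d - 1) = (d - 4)/(d^2 - 1)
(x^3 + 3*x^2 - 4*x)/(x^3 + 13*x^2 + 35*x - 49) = x*(x + 4)/(x^2 + 14*x + 49)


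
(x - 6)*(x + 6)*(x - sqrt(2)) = x^3 - sqrt(2)*x^2 - 36*x + 36*sqrt(2)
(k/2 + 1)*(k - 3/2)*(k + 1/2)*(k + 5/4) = k^4/2 + 9*k^3/8 - 3*k^2/4 - 79*k/32 - 15/16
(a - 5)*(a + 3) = a^2 - 2*a - 15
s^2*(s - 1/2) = s^3 - s^2/2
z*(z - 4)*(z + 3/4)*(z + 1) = z^4 - 9*z^3/4 - 25*z^2/4 - 3*z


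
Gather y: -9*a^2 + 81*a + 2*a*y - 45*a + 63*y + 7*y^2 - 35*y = -9*a^2 + 36*a + 7*y^2 + y*(2*a + 28)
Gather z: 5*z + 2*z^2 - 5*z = 2*z^2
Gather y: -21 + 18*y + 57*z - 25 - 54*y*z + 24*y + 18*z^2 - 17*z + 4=y*(42 - 54*z) + 18*z^2 + 40*z - 42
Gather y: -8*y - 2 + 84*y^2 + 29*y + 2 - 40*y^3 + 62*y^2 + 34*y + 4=-40*y^3 + 146*y^2 + 55*y + 4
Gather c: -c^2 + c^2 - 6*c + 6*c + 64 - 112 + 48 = 0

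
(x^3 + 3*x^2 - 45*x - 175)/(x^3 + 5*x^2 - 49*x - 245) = (x + 5)/(x + 7)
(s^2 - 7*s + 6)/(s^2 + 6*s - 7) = (s - 6)/(s + 7)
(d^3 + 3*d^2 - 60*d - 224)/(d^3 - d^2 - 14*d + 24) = (d^2 - d - 56)/(d^2 - 5*d + 6)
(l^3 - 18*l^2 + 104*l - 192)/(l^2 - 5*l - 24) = (l^2 - 10*l + 24)/(l + 3)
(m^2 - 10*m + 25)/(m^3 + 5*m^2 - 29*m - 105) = (m - 5)/(m^2 + 10*m + 21)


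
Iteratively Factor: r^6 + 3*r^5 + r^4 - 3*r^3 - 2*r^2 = (r + 2)*(r^5 + r^4 - r^3 - r^2) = (r + 1)*(r + 2)*(r^4 - r^2) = (r + 1)^2*(r + 2)*(r^3 - r^2) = r*(r + 1)^2*(r + 2)*(r^2 - r) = r*(r - 1)*(r + 1)^2*(r + 2)*(r)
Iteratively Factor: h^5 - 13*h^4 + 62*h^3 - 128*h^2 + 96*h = (h - 4)*(h^4 - 9*h^3 + 26*h^2 - 24*h) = h*(h - 4)*(h^3 - 9*h^2 + 26*h - 24) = h*(h - 4)*(h - 3)*(h^2 - 6*h + 8) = h*(h - 4)^2*(h - 3)*(h - 2)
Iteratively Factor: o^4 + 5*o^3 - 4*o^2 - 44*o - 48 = (o - 3)*(o^3 + 8*o^2 + 20*o + 16) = (o - 3)*(o + 2)*(o^2 + 6*o + 8) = (o - 3)*(o + 2)*(o + 4)*(o + 2)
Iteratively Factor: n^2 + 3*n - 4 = (n - 1)*(n + 4)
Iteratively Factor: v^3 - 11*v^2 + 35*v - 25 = (v - 1)*(v^2 - 10*v + 25) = (v - 5)*(v - 1)*(v - 5)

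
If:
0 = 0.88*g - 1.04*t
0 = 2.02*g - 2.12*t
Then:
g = 0.00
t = 0.00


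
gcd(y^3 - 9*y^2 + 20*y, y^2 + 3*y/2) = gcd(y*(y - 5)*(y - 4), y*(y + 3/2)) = y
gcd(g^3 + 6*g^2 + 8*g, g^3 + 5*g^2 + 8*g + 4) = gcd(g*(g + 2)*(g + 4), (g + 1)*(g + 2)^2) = g + 2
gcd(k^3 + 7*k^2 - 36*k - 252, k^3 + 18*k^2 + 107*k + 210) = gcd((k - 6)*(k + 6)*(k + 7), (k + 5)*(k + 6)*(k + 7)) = k^2 + 13*k + 42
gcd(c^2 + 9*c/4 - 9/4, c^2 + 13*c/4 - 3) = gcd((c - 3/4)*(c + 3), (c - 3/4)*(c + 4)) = c - 3/4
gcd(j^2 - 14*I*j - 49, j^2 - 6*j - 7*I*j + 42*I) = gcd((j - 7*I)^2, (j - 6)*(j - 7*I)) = j - 7*I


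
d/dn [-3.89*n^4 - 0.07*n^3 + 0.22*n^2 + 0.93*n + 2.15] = -15.56*n^3 - 0.21*n^2 + 0.44*n + 0.93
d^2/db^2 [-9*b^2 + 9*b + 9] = -18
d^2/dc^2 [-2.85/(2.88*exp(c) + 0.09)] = (0.73872 - 23.63904*exp(c))*exp(c)/(2.88*exp(c) + 0.09)^3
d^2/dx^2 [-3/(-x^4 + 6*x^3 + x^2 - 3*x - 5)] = 6*((-6*x^2 + 18*x + 1)*(x^4 - 6*x^3 - x^2 + 3*x + 5) + (4*x^3 - 18*x^2 - 2*x + 3)^2)/(x^4 - 6*x^3 - x^2 + 3*x + 5)^3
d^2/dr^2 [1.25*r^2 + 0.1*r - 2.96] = 2.50000000000000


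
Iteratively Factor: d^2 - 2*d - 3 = (d - 3)*(d + 1)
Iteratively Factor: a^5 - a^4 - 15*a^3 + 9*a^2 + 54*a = (a - 3)*(a^4 + 2*a^3 - 9*a^2 - 18*a) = (a - 3)*(a + 3)*(a^3 - a^2 - 6*a) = (a - 3)^2*(a + 3)*(a^2 + 2*a) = (a - 3)^2*(a + 2)*(a + 3)*(a)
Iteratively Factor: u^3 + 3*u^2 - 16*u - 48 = (u - 4)*(u^2 + 7*u + 12) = (u - 4)*(u + 3)*(u + 4)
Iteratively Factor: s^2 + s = (s + 1)*(s)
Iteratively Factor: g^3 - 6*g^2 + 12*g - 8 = (g - 2)*(g^2 - 4*g + 4) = (g - 2)^2*(g - 2)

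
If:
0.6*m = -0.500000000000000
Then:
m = -0.83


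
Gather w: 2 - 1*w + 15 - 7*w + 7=24 - 8*w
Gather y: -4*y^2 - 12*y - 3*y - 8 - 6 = -4*y^2 - 15*y - 14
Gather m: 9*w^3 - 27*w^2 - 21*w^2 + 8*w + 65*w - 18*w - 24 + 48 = 9*w^3 - 48*w^2 + 55*w + 24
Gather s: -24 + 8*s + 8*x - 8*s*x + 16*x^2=s*(8 - 8*x) + 16*x^2 + 8*x - 24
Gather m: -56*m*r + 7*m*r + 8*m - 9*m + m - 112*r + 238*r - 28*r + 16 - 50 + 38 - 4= -49*m*r + 98*r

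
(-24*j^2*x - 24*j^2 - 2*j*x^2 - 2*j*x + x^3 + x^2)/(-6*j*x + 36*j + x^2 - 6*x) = (4*j*x + 4*j + x^2 + x)/(x - 6)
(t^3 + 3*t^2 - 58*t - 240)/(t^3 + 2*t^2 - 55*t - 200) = (t + 6)/(t + 5)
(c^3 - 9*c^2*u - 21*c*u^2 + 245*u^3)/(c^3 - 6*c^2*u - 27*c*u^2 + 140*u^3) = (-c + 7*u)/(-c + 4*u)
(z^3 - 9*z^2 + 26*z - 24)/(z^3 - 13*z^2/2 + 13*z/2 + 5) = 2*(z^2 - 7*z + 12)/(2*z^2 - 9*z - 5)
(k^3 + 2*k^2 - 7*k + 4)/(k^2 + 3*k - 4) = k - 1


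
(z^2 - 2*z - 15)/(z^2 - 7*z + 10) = (z + 3)/(z - 2)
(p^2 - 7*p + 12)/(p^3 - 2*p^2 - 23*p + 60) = 1/(p + 5)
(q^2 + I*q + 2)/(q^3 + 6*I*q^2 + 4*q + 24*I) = (q - I)/(q^2 + 4*I*q + 12)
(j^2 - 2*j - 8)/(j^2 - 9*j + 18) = (j^2 - 2*j - 8)/(j^2 - 9*j + 18)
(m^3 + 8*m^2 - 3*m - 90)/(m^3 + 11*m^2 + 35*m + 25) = (m^2 + 3*m - 18)/(m^2 + 6*m + 5)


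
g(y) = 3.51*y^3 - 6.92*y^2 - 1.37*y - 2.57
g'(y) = 10.53*y^2 - 13.84*y - 1.37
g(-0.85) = -8.56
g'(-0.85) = 18.00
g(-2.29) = -77.87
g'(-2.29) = 85.54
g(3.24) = 39.73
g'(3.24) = 64.33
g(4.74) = 209.26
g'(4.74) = 169.61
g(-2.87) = -138.61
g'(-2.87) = 125.09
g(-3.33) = -204.35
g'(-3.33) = 161.48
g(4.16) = 124.67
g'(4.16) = 123.28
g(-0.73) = -6.62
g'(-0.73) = 14.34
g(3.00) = 25.81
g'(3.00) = 51.88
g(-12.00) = -7047.89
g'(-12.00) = 1681.03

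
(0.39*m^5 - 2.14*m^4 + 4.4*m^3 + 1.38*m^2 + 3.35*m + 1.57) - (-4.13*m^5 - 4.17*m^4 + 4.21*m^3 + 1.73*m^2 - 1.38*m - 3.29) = 4.52*m^5 + 2.03*m^4 + 0.19*m^3 - 0.35*m^2 + 4.73*m + 4.86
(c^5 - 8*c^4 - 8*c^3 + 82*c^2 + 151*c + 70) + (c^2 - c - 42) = c^5 - 8*c^4 - 8*c^3 + 83*c^2 + 150*c + 28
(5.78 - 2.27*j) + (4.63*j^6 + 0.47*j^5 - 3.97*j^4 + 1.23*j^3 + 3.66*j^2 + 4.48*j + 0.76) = 4.63*j^6 + 0.47*j^5 - 3.97*j^4 + 1.23*j^3 + 3.66*j^2 + 2.21*j + 6.54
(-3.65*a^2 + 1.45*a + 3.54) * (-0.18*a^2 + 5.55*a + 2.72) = 0.657*a^4 - 20.5185*a^3 - 2.5177*a^2 + 23.591*a + 9.6288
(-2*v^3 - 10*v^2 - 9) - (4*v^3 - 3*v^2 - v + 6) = -6*v^3 - 7*v^2 + v - 15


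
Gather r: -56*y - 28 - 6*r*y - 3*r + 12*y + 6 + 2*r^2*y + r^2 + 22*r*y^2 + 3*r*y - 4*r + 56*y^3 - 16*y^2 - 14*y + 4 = r^2*(2*y + 1) + r*(22*y^2 - 3*y - 7) + 56*y^3 - 16*y^2 - 58*y - 18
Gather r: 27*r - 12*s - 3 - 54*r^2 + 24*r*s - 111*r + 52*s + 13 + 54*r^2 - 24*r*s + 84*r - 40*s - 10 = 0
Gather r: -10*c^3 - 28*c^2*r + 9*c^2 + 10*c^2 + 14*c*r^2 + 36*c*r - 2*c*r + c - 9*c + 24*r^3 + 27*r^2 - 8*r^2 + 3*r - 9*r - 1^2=-10*c^3 + 19*c^2 - 8*c + 24*r^3 + r^2*(14*c + 19) + r*(-28*c^2 + 34*c - 6) - 1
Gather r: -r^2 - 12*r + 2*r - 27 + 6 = -r^2 - 10*r - 21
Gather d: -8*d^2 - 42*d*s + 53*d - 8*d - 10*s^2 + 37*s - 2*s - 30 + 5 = -8*d^2 + d*(45 - 42*s) - 10*s^2 + 35*s - 25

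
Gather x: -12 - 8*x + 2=-8*x - 10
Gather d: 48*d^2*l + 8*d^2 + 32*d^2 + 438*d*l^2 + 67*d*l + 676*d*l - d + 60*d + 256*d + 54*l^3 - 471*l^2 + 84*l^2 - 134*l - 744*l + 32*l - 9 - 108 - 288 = d^2*(48*l + 40) + d*(438*l^2 + 743*l + 315) + 54*l^3 - 387*l^2 - 846*l - 405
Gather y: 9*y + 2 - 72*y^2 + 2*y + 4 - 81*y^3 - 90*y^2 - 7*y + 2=-81*y^3 - 162*y^2 + 4*y + 8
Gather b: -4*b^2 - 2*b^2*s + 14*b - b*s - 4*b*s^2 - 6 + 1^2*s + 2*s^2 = b^2*(-2*s - 4) + b*(-4*s^2 - s + 14) + 2*s^2 + s - 6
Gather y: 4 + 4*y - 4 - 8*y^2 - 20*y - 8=-8*y^2 - 16*y - 8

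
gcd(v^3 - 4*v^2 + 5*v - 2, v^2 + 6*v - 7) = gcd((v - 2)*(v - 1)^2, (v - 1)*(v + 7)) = v - 1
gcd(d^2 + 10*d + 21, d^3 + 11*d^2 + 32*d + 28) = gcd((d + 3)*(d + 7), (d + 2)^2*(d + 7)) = d + 7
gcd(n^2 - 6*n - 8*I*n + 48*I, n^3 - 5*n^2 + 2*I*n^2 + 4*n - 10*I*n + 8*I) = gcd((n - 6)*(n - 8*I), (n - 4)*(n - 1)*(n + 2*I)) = 1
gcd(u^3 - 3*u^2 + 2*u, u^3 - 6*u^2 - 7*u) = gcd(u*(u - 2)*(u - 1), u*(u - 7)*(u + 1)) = u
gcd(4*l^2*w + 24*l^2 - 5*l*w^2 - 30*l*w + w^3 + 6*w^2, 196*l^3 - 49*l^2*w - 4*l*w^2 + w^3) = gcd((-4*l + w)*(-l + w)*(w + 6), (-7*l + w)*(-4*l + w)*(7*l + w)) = -4*l + w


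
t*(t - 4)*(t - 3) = t^3 - 7*t^2 + 12*t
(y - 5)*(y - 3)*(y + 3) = y^3 - 5*y^2 - 9*y + 45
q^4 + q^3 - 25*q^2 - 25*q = q*(q - 5)*(q + 1)*(q + 5)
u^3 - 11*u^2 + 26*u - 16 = (u - 8)*(u - 2)*(u - 1)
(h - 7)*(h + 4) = h^2 - 3*h - 28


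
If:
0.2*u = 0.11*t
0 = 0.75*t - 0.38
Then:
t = 0.51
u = 0.28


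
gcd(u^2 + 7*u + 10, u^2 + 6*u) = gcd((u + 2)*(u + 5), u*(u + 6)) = 1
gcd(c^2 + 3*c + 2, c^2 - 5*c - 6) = c + 1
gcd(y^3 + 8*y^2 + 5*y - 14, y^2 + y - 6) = 1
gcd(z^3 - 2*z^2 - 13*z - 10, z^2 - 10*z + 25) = z - 5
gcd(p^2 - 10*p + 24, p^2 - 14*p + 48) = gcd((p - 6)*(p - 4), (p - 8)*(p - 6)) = p - 6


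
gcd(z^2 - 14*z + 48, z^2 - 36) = z - 6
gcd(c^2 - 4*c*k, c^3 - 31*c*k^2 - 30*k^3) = 1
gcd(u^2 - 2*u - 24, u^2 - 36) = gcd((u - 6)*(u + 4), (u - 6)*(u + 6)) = u - 6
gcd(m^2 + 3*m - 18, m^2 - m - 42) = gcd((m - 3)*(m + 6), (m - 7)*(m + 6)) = m + 6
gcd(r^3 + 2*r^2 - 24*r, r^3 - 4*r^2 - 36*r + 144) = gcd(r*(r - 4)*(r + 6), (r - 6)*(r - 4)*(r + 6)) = r^2 + 2*r - 24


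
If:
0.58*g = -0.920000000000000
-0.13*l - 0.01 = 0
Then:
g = -1.59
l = -0.08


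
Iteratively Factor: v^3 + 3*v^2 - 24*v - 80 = (v + 4)*(v^2 - v - 20) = (v - 5)*(v + 4)*(v + 4)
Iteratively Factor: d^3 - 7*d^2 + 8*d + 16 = (d - 4)*(d^2 - 3*d - 4) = (d - 4)^2*(d + 1)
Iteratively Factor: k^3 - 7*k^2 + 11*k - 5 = (k - 1)*(k^2 - 6*k + 5) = (k - 1)^2*(k - 5)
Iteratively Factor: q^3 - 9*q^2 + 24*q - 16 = (q - 1)*(q^2 - 8*q + 16) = (q - 4)*(q - 1)*(q - 4)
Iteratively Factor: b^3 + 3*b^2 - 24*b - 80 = (b + 4)*(b^2 - b - 20) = (b + 4)^2*(b - 5)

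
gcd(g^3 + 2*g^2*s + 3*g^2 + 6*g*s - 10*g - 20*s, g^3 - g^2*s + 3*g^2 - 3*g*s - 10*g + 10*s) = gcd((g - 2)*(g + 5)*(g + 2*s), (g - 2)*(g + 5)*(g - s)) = g^2 + 3*g - 10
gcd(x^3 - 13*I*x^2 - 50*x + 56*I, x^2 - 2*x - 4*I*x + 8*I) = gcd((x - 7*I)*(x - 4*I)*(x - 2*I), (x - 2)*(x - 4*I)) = x - 4*I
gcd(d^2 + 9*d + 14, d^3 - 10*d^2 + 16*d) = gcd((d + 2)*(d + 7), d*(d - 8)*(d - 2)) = 1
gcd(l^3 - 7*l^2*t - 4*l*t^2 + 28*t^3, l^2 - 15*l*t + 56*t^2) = -l + 7*t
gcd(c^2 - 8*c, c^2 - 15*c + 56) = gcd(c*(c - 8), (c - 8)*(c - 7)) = c - 8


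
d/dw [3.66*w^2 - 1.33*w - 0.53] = 7.32*w - 1.33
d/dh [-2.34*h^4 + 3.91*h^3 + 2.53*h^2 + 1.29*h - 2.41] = -9.36*h^3 + 11.73*h^2 + 5.06*h + 1.29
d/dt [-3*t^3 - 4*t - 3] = -9*t^2 - 4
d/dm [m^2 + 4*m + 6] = 2*m + 4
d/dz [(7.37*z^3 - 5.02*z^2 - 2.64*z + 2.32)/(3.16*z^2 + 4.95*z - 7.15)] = (23.2892*z^4 + 72.963*z^3 - 174.5931*z^2 + 57.1236*z + 7.392)/(9.9856*z^4 + 31.284*z^3 - 20.6855*z^2 - 70.785*z + 51.1225)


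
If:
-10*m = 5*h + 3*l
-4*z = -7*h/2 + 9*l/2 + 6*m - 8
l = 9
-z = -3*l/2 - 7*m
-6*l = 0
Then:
No Solution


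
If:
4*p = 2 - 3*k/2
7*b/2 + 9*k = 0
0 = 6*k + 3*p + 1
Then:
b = 120/91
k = -20/39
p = 9/13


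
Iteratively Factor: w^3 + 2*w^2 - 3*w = (w + 3)*(w^2 - w) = (w - 1)*(w + 3)*(w)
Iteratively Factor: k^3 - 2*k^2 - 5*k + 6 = (k - 1)*(k^2 - k - 6) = (k - 1)*(k + 2)*(k - 3)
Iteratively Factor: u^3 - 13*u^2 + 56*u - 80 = (u - 5)*(u^2 - 8*u + 16) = (u - 5)*(u - 4)*(u - 4)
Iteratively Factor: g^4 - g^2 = (g - 1)*(g^3 + g^2) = g*(g - 1)*(g^2 + g) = g^2*(g - 1)*(g + 1)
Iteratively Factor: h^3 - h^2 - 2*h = (h - 2)*(h^2 + h) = h*(h - 2)*(h + 1)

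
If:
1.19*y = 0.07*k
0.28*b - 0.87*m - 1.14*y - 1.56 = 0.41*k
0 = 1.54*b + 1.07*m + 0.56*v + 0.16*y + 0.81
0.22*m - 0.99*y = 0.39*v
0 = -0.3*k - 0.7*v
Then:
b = 8.65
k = 18.59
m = -9.20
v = -7.97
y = 1.09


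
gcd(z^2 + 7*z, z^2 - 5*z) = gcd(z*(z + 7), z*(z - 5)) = z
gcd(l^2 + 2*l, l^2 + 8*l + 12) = l + 2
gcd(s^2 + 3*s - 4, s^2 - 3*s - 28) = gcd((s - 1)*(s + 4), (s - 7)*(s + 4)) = s + 4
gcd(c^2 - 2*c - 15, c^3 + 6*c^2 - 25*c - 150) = c - 5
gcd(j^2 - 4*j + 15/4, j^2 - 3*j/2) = j - 3/2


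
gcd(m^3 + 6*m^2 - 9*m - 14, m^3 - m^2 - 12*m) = 1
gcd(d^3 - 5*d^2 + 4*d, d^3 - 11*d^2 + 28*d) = d^2 - 4*d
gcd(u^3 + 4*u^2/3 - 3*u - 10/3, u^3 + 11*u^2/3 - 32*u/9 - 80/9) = u - 5/3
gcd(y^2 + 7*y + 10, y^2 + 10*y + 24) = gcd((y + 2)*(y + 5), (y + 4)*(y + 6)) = 1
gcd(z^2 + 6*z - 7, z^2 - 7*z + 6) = z - 1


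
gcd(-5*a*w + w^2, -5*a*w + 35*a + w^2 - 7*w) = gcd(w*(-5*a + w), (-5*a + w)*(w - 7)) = -5*a + w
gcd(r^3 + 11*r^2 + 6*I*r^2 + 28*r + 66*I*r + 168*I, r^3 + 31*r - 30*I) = r + 6*I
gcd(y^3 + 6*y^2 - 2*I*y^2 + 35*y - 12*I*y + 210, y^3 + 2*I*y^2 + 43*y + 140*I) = y^2 - 2*I*y + 35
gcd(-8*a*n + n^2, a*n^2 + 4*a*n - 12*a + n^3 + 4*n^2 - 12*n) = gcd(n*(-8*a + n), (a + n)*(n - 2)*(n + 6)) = 1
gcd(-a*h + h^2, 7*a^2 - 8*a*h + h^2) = a - h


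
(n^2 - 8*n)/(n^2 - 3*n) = (n - 8)/(n - 3)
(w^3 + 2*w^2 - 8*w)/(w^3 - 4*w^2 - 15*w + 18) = w*(w^2 + 2*w - 8)/(w^3 - 4*w^2 - 15*w + 18)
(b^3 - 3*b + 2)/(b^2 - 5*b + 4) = (b^2 + b - 2)/(b - 4)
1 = 1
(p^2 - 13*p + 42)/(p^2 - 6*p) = (p - 7)/p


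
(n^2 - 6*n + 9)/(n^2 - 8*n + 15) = (n - 3)/(n - 5)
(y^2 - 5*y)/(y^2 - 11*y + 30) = y/(y - 6)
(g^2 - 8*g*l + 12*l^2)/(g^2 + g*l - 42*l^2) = (g - 2*l)/(g + 7*l)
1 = 1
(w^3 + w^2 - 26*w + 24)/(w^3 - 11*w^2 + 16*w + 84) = (w^3 + w^2 - 26*w + 24)/(w^3 - 11*w^2 + 16*w + 84)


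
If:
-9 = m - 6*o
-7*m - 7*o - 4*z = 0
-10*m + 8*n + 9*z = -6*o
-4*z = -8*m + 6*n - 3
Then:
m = 243/419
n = 3195/838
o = 669/419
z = -1596/419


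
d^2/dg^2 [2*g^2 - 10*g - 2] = 4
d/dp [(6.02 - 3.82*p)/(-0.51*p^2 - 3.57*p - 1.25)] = (-1.9482*p^2 + 6.1404*p + 26.2664)/(0.2601*p^4 + 3.6414*p^3 + 14.0199*p^2 + 8.925*p + 1.5625)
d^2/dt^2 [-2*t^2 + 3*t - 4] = -4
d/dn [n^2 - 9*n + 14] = 2*n - 9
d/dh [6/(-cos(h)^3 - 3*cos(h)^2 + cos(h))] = 6*(-3*sin(h) + sin(h)/cos(h)^2 - 6*tan(h))/(-sin(h)^2 + 3*cos(h))^2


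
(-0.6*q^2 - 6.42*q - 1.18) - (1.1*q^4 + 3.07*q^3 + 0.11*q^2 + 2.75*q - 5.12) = -1.1*q^4 - 3.07*q^3 - 0.71*q^2 - 9.17*q + 3.94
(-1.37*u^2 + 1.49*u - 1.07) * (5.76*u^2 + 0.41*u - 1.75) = -7.8912*u^4 + 8.0207*u^3 - 3.1548*u^2 - 3.0462*u + 1.8725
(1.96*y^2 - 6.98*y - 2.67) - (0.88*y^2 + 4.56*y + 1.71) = 1.08*y^2 - 11.54*y - 4.38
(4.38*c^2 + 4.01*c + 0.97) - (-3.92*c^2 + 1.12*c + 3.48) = 8.3*c^2 + 2.89*c - 2.51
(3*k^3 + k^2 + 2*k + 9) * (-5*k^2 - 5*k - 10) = -15*k^5 - 20*k^4 - 45*k^3 - 65*k^2 - 65*k - 90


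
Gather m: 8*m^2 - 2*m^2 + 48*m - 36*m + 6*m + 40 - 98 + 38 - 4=6*m^2 + 18*m - 24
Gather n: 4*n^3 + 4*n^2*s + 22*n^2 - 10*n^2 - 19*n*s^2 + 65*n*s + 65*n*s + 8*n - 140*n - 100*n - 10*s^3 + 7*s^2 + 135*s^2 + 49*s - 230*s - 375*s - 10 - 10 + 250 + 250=4*n^3 + n^2*(4*s + 12) + n*(-19*s^2 + 130*s - 232) - 10*s^3 + 142*s^2 - 556*s + 480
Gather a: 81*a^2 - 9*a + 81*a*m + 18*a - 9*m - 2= 81*a^2 + a*(81*m + 9) - 9*m - 2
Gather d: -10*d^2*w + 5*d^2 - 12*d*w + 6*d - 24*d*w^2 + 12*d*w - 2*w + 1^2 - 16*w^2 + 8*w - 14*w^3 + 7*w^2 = d^2*(5 - 10*w) + d*(6 - 24*w^2) - 14*w^3 - 9*w^2 + 6*w + 1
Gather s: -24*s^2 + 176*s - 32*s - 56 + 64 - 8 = -24*s^2 + 144*s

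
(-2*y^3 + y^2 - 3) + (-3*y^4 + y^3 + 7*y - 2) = -3*y^4 - y^3 + y^2 + 7*y - 5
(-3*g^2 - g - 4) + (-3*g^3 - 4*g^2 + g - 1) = -3*g^3 - 7*g^2 - 5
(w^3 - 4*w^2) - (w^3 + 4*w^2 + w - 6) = -8*w^2 - w + 6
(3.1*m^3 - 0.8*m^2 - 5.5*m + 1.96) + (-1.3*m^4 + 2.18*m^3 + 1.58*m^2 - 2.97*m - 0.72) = -1.3*m^4 + 5.28*m^3 + 0.78*m^2 - 8.47*m + 1.24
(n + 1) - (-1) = n + 2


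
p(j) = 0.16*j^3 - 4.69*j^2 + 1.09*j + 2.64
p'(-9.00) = 124.39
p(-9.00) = -503.70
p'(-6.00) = 74.65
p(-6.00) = -207.30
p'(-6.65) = 84.69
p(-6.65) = -259.06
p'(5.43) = -35.69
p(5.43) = -104.11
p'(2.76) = -21.14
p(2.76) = -26.71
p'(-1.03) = 11.26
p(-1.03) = -3.63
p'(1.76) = -13.93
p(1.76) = -9.10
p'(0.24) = -1.13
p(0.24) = 2.63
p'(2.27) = -17.73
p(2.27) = -17.18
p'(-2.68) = 29.68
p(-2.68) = -37.05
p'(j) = 0.48*j^2 - 9.38*j + 1.09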